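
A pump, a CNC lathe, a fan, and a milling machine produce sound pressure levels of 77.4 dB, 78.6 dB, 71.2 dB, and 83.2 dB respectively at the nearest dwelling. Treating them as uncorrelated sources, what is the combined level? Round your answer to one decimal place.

Incoherent sources combine by intensity addition: L_total = 10·log₁₀(Σ 10^(L_i/10)).
Σ 10^(L/10) = 10^(77.4/10) + 10^(78.6/10) + 10^(71.2/10) + 10^(83.2/10) = 3.495e+08.
L_total = 10·log₁₀(3.495e+08) = 85.43 dB.

85.4 dB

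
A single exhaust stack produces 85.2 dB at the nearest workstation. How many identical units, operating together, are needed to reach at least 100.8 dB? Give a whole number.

37

The shortfall is 100.8 − 85.2 = 15.6 dB, and N units add 10·log₁₀ N, so need 10·log₁₀ N ≥ 15.6.
N ≥ 10^(15.6/10) = 36.308, so N = 37.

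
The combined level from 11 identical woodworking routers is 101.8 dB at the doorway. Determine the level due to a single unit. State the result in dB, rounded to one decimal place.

91.4 dB

For N identical incoherent sources L_total = L₁ + 10·log₁₀ N, so L₁ = 101.8 − 10·log₁₀(11) = 101.8 − 10.414.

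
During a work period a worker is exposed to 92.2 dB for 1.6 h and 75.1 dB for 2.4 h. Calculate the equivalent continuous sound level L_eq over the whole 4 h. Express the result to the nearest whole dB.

Weight each interval's intensity by its duration and average over T = 4 h:
Σ tᵢ·10^(Lᵢ/10) = 1.6·10^(92.2/10) + 2.4·10^(75.1/10) = 2.733e+09.
L_eq = 10·log₁₀(2.733e+09/4) = 88.35 dB.

88 dB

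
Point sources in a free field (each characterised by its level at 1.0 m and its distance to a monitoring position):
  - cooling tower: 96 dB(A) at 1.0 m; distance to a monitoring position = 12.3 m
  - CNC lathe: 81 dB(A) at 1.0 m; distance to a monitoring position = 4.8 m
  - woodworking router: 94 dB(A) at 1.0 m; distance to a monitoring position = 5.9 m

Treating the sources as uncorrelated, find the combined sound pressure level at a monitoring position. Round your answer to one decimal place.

Propagate each source to the receiver with L = L_ref − 20·log₁₀(r/r_ref), then add intensities.
cooling tower: 96 − 20·log₁₀(12.3/1.0) = 96 − 21.80 = 74.20 dB(A).
CNC lathe: 81 − 20·log₁₀(4.8/1.0) = 81 − 13.62 = 67.38 dB(A).
woodworking router: 94 − 20·log₁₀(5.9/1.0) = 94 − 15.42 = 78.58 dB(A).
Σ 10^(L/10) = 1.039e+08 → L_total = 10·log₁₀(1.039e+08) = 80.17 dB(A).

80.2 dB(A)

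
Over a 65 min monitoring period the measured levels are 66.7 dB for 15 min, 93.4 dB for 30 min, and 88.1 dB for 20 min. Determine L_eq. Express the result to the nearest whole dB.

The energy average is taken in the linear domain: L_eq = 10·log₁₀[(Σ tᵢ·10^(Lᵢ/10))/T], T = 65 min.
Σ tᵢ·10^(Lᵢ/10) = 15·10^(66.7/10) + 30·10^(93.4/10) + 20·10^(88.1/10) = 7.862e+10.
L_eq = 10·log₁₀(7.862e+10/65) = 90.83 dB.

91 dB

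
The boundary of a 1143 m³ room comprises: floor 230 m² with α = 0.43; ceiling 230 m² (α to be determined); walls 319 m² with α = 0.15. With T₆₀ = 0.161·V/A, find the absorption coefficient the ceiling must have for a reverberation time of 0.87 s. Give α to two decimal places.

0.28

From T₆₀ = 0.161·V/A, the target T₆₀ = 0.87 s needs A = 0.161·1143/0.87 = 211.52 m².
Absorption from the other surfaces = 230·0.43 + 319·0.15 = 146.75 m², so the ceiling must supply 64.77 m² over 230 m².
α = 64.77/230 = 0.282.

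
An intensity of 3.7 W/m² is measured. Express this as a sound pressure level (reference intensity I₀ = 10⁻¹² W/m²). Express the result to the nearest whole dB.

126 dB

L = 10·log₁₀(I/I₀) = 10·log₁₀(3.7/10⁻¹²) = 10·log₁₀(3.7×10^12).
L = 10·(0.5682 + 12) = 125.68 dB.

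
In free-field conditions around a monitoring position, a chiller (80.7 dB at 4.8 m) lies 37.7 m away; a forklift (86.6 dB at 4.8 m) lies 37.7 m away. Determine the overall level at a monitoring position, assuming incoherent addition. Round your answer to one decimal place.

First find each source's level at the receiver (point-source: −20·log₁₀(r/r_ref)), then combine on an intensity basis.
chiller: 80.7 − 20·log₁₀(37.7/4.8) = 80.7 − 17.90 = 62.80 dB.
forklift: 86.6 − 20·log₁₀(37.7/4.8) = 86.6 − 17.90 = 68.70 dB.
Σ 10^(L/10) = 9.314e+06 → L_total = 10·log₁₀(9.314e+06) = 69.69 dB.

69.7 dB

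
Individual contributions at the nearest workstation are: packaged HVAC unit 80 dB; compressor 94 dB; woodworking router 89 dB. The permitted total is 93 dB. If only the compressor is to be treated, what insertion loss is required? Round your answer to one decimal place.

The untreated sources together contribute 10^(80/10) + 10^(89/10) = 8.943e+08, i.e. 89.51 dB.
To meet 93 dB overall, the treated compressor may contribute at most 10^(93/10) − 8.943e+08 = 1.101e+09, i.e. 90.42 dB.
So the compressor must be reduced from 94 to 90.42 dB: IL = 3.58 dB.

3.6 dB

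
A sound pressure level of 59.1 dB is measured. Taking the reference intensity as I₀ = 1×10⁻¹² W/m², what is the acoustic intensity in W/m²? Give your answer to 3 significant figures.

I/I₀ = 10^(59.1/10) = 8.128e+05, so I = 8.128e+05 × 10⁻¹² W/m².

8.13e-07 W/m²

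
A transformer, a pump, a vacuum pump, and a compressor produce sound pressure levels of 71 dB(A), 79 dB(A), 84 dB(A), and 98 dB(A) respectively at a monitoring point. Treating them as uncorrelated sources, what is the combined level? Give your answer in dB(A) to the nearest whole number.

98 dB(A)

For uncorrelated sources the intensities add, so convert each level to linear form, sum, and take 10·log₁₀ of the total.
Σ 10^(L/10) = 10^(71/10) + 10^(79/10) + 10^(84/10) + 10^(98/10) = 6.653e+09.
L_total = 10·log₁₀(6.653e+09) = 98.23 dB(A).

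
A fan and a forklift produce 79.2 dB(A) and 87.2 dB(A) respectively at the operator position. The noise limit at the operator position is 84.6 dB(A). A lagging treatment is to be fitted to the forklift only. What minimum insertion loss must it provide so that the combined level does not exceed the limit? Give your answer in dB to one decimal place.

4.1 dB

Fixed contribution from the other source: Σ 10^(L/10) = 10^(79.2/10) = 8.318e+07 (79.20 dB(A)).
The limit corresponds to 10^(84.6/10) = 2.884e+08; subtracting the fixed part leaves 2.052e+08 for the forklift, i.e. 83.12 dB(A).
So the forklift must be reduced from 87.2 to 83.12 dB(A): IL = 4.08 dB.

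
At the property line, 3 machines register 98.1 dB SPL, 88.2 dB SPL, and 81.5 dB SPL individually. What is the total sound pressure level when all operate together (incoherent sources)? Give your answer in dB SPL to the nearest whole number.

99 dB SPL

For uncorrelated sources the intensities add, so convert each level to linear form, sum, and take 10·log₁₀ of the total.
Σ 10^(L/10) = 10^(98.1/10) + 10^(88.2/10) + 10^(81.5/10) = 7.258e+09.
L_total = 10·log₁₀(7.258e+09) = 98.61 dB SPL.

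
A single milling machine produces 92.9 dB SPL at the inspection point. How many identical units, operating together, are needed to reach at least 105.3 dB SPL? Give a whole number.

18

N identical sources give L₁ + 10·log₁₀ N, so require 10·log₁₀ N ≥ 105.3 − 92.9 = 12.4 dB.
N ≥ 10^(12.4/10) = 17.378, so N = 18.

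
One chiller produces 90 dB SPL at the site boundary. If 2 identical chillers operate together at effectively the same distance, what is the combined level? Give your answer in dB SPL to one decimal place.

N identical incoherent sources raise the level by 10·log₁₀ N.
L_total = 90 + 10·log₁₀(2) = 90 + 3.010 = 93.01 dB SPL.

93.0 dB SPL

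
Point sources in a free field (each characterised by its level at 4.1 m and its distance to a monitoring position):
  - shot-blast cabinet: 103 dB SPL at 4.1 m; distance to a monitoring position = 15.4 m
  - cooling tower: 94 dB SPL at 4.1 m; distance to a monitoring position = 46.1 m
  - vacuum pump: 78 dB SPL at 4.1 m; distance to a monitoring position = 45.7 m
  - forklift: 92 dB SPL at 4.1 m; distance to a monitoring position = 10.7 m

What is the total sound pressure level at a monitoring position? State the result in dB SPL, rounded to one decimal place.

92.2 dB SPL

Apply inverse-square spreading to bring every level to the receiver, then sum 10^(L/10).
shot-blast cabinet: 103 − 20·log₁₀(15.4/4.1) = 103 − 11.49 = 91.51 dB SPL.
cooling tower: 94 − 20·log₁₀(46.1/4.1) = 94 − 21.02 = 72.98 dB SPL.
vacuum pump: 78 − 20·log₁₀(45.7/4.1) = 78 − 20.94 = 57.06 dB SPL.
forklift: 92 − 20·log₁₀(10.7/4.1) = 92 − 8.33 = 83.67 dB SPL.
Σ 10^(L/10) = 1.667e+09 → L_total = 10·log₁₀(1.667e+09) = 92.22 dB SPL.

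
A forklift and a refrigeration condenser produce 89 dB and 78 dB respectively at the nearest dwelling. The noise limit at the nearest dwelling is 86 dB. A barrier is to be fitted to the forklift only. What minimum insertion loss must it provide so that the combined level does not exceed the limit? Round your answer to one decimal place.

Everything except the forklift sums to 10^(78/10) = 6.310e+07 in linear terms, 78.00 dB.
To meet 86 dB overall, the treated forklift may contribute at most 10^(86/10) − 6.310e+07 = 3.350e+08, i.e. 85.25 dB.
So the forklift must be reduced from 89 to 85.25 dB: IL = 3.75 dB.

3.7 dB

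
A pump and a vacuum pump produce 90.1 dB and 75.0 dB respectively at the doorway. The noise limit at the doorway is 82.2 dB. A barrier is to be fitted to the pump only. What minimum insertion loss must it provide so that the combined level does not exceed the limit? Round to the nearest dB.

9 dB

Everything except the pump sums to 10^(75.0/10) = 3.162e+07 in linear terms, 75.00 dB.
To meet 82.2 dB overall, the treated pump may contribute at most 10^(82.2/10) − 3.162e+07 = 1.343e+08, i.e. 81.28 dB.
Required insertion loss = 90.1 − 81.28 = 8.82 dB.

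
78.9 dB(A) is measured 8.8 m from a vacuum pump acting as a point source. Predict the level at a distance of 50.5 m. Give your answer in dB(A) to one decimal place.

Spherical spreading from a point source gives a 20·log₁₀(r₂/r₁) drop.
L₂ = 78.9 − 20·log₁₀(50.5/8.8) = 78.9 − 15.176 = 63.72 dB(A).

63.7 dB(A)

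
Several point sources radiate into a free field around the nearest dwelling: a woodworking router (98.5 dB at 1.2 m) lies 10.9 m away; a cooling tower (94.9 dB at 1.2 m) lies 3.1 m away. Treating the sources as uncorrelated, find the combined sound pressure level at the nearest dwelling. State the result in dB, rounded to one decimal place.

Propagate each source to the receiver with L = L_ref − 20·log₁₀(r/r_ref), then add intensities.
woodworking router: 98.5 − 20·log₁₀(10.9/1.2) = 98.5 − 19.16 = 79.34 dB.
cooling tower: 94.9 − 20·log₁₀(3.1/1.2) = 94.9 − 8.24 = 86.66 dB.
Σ 10^(L/10) = 5.489e+08 → L_total = 10·log₁₀(5.489e+08) = 87.39 dB.

87.4 dB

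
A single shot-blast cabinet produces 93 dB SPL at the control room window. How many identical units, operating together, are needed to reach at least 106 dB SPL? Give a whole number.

20

The shortfall is 106 − 93 = 13.0 dB, and N units add 10·log₁₀ N, so need 10·log₁₀ N ≥ 13.0.
N ≥ 10^(13.0/10) = 19.953, so N = 20.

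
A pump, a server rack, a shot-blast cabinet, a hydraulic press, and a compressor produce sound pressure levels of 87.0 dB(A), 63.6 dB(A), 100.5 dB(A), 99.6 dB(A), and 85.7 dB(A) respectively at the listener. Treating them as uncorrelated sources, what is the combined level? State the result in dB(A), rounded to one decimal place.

103.3 dB(A)

Incoherent sources combine by intensity addition: L_total = 10·log₁₀(Σ 10^(L_i/10)).
Σ 10^(L/10) = 10^(87.0/10) + 10^(63.6/10) + 10^(100.5/10) + 10^(99.6/10) + 10^(85.7/10) = 2.122e+10.
L_total = 10·log₁₀(2.122e+10) = 103.27 dB(A).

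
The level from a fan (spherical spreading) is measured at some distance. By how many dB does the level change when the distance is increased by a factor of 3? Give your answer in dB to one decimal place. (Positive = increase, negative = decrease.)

Point-source spreading: ΔL = −20·log₁₀(r₂/r₁).
ΔL = −20·log₁₀(3) = -9.54 dB.

-9.5 dB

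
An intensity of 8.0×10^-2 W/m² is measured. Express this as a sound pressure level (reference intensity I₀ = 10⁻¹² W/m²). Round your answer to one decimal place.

I/I₀ = 8.0×10^-2/10⁻¹² = 8.0×10^10, and L = 10·log₁₀(I/I₀).
L = 10·(0.9031 + 10) = 109.03 dB.

109.0 dB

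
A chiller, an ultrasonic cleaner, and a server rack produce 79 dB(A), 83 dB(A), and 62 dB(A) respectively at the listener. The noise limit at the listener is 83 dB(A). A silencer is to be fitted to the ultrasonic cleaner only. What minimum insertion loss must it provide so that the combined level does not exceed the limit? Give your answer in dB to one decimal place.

2.3 dB

Everything except the ultrasonic cleaner sums to 10^(79/10) + 10^(62/10) = 8.102e+07 in linear terms, 79.09 dB(A).
To meet 83 dB(A) overall, the treated ultrasonic cleaner may contribute at most 10^(83/10) − 8.102e+07 = 1.185e+08, i.e. 80.74 dB(A).
Required insertion loss = 83 − 80.74 = 2.26 dB.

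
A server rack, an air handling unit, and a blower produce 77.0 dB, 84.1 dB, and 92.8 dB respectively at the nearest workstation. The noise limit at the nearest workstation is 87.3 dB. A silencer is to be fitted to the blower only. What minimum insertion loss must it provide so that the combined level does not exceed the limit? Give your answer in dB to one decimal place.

Fixed contribution from the other sources: Σ 10^(L/10) = 10^(77.0/10) + 10^(84.1/10) = 3.072e+08 (84.87 dB).
To meet 87.3 dB overall, the treated blower may contribute at most 10^(87.3/10) − 3.072e+08 = 2.299e+08, i.e. 83.61 dB.
Required insertion loss = 92.8 − 83.61 = 9.19 dB.

9.2 dB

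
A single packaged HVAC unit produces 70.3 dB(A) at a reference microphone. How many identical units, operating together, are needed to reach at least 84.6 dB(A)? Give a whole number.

27

N identical sources give L₁ + 10·log₁₀ N, so require 10·log₁₀ N ≥ 84.6 − 70.3 = 14.3 dB.
N ≥ 10^(14.3/10) = 26.915, so N = 27.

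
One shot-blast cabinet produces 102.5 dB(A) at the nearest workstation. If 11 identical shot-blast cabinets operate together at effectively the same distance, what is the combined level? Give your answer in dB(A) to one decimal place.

112.9 dB(A)

With 11 equal, uncorrelated contributions the intensity is 11× that of one unit, giving a rise of 10·log₁₀ 11.
L_total = 102.5 + 10·log₁₀(11) = 102.5 + 10.414 = 112.91 dB(A).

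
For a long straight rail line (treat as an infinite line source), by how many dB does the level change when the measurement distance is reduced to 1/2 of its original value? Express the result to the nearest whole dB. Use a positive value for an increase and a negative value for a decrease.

A line source loses 3 dB per doubling of distance; generally ΔL = −10·log₁₀(r₂/r₁).
ΔL = −10·log₁₀(0.5) = +3.01 dB.

+3 dB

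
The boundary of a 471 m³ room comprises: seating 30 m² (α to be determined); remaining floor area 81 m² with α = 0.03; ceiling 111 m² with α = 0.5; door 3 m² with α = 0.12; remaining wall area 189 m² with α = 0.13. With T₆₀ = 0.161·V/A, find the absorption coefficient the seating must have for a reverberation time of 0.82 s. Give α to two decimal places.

0.32

A = 0.161·V/T₆₀ = 0.161·471/0.82 = 92.48 m² sabins.
Absorption from the other surfaces = 81·0.03 + 111·0.5 + 3·0.12 + 189·0.13 = 82.86 m², so the seating must supply 9.62 m² over 30 m².
α = 9.62/30 = 0.321.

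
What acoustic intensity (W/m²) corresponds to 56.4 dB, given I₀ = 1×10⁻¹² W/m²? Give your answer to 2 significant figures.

L = 10·log₁₀(I/I₀) ⇒ I = I₀·10^(L/10) = 10⁻¹² × 10^5.64.

4.4e-07 W/m²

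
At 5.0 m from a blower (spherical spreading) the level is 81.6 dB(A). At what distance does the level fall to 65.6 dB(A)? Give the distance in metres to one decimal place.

31.5 m

The 16.0 dB drop corresponds to a distance ratio of 10^(16.0/20) for a point source.
r₂ = 5.0·10^((81.6−65.6)/20) = 5.0·10^(16.0/20) = 31.55 m.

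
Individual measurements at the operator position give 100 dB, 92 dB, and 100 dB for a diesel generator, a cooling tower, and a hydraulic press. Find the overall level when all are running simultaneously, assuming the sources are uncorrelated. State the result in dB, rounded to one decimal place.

For uncorrelated sources the intensities add, so convert each level to linear form, sum, and take 10·log₁₀ of the total.
Σ 10^(L/10) = 10^(100/10) + 10^(92/10) + 10^(100/10) = 2.158e+10.
L_total = 10·log₁₀(2.158e+10) = 103.34 dB.

103.3 dB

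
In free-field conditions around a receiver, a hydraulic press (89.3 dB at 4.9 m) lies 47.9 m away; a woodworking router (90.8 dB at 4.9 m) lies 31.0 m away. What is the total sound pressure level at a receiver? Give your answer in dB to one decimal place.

First find each source's level at the receiver (point-source: −20·log₁₀(r/r_ref)), then combine on an intensity basis.
hydraulic press: 89.3 − 20·log₁₀(47.9/4.9) = 89.3 − 19.80 = 69.50 dB.
woodworking router: 90.8 − 20·log₁₀(31.0/4.9) = 90.8 − 16.02 = 74.78 dB.
Σ 10^(L/10) = 3.894e+07 → L_total = 10·log₁₀(3.894e+07) = 75.90 dB.

75.9 dB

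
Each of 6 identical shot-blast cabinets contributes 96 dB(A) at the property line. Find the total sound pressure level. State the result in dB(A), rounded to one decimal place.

With 6 equal, uncorrelated contributions the intensity is 6× that of one unit, giving a rise of 10·log₁₀ 6.
L_total = 96 + 10·log₁₀(6) = 96 + 7.782 = 103.78 dB(A).

103.8 dB(A)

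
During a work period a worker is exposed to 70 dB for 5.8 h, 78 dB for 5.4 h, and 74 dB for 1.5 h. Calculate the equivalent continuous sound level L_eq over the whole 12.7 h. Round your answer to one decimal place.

Weight each interval's intensity by its duration and average over T = 12.7 h:
Σ tᵢ·10^(Lᵢ/10) = 5.8·10^(70/10) + 5.4·10^(78/10) + 1.5·10^(74/10) = 4.364e+08.
L_eq = 10·log₁₀(4.364e+08/12.7) = 75.36 dB.

75.4 dB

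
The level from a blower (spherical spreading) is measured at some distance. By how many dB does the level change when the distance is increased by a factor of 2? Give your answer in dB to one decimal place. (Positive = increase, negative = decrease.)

With spherical spreading the level changes by −20·log₁₀(r₂/r₁).
ΔL = −20·log₁₀(2) = -6.02 dB.

-6.0 dB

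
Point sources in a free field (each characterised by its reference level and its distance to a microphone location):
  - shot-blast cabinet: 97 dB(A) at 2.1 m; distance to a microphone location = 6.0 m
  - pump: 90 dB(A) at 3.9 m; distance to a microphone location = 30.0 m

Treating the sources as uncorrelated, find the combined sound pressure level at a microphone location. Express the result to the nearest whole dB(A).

Apply inverse-square spreading to bring every level to the receiver, then sum 10^(L/10).
shot-blast cabinet: 97 − 20·log₁₀(6.0/2.1) = 97 − 9.12 = 87.88 dB(A).
pump: 90 − 20·log₁₀(30.0/3.9) = 90 − 17.72 = 72.28 dB(A).
Σ 10^(L/10) = 6.309e+08 → L_total = 10·log₁₀(6.309e+08) = 88.00 dB(A).

88 dB(A)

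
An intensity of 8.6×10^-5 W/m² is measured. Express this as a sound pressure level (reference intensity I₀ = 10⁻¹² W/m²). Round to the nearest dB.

Dividing by I₀ shifts the exponent by 12: I/I₀ = 8.6×10^7.
L = 10·(0.9345 + 7) = 79.34 dB.

79 dB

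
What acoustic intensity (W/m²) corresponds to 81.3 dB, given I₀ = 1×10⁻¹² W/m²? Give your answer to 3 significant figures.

I = I₀·10^(L/10) = 10⁻¹² × 10^(81.3/10) = 10^(-3.870).

0.000135 W/m²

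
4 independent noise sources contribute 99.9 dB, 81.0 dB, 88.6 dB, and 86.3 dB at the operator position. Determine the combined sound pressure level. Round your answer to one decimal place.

Incoherent sources combine by intensity addition: L_total = 10·log₁₀(Σ 10^(L_i/10)).
Σ 10^(L/10) = 10^(99.9/10) + 10^(81.0/10) + 10^(88.6/10) + 10^(86.3/10) = 1.105e+10.
L_total = 10·log₁₀(1.105e+10) = 100.43 dB.

100.4 dB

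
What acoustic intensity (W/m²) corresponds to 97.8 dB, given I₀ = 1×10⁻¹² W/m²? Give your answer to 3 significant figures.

I/I₀ = 10^(97.8/10) = 6.026e+09, so I = 6.026e+09 × 10⁻¹² W/m².

0.00603 W/m²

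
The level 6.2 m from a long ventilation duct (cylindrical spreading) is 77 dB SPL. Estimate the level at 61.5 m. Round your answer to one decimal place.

67.0 dB SPL

Line-source attenuation: ΔL = 10·log₁₀(r₂/r₁) = 10·log₁₀(61.5/6.2) = 9.965 dB.
L₂ = 77 − 10·log₁₀(61.5/6.2) = 77 − 9.965 = 67.04 dB SPL.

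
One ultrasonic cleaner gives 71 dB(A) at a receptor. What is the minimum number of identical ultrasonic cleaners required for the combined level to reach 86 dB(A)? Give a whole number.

The shortfall is 86 − 71 = 15.0 dB, and N units add 10·log₁₀ N, so need 10·log₁₀ N ≥ 15.0.
N ≥ 10^(15.0/10) = 31.623, so N = 32.

32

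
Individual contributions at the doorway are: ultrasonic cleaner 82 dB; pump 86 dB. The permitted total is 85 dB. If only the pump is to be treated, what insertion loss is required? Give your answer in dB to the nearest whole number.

The untreated sources together contribute 10^(82/10) = 1.585e+08, i.e. 82.00 dB.
The limit corresponds to 10^(85/10) = 3.162e+08; subtracting the fixed part leaves 1.577e+08 for the pump, i.e. 81.98 dB.
Required insertion loss = 86 − 81.98 = 4.02 dB.

4 dB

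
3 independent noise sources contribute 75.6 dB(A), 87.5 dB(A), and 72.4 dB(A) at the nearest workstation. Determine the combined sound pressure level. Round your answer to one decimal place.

87.9 dB(A)

Incoherent sources combine by intensity addition: L_total = 10·log₁₀(Σ 10^(L_i/10)).
Σ 10^(L/10) = 10^(75.6/10) + 10^(87.5/10) + 10^(72.4/10) = 6.160e+08.
L_total = 10·log₁₀(6.160e+08) = 87.90 dB(A).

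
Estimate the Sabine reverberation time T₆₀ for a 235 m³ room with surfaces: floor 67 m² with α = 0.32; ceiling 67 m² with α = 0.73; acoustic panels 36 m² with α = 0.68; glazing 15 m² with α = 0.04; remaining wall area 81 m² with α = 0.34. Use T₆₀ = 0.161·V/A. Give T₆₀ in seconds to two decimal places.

0.31 s

Total absorption A = 67·0.32 + 67·0.73 + 36·0.68 + 15·0.04 + 81·0.34 = 122.97 m² sabins.
T₆₀ = 0.161·V/A = 0.161·235/122.97 = 0.308 s.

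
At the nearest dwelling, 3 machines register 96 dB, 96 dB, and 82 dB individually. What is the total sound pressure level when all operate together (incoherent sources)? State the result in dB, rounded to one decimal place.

Incoherent sources combine by intensity addition: L_total = 10·log₁₀(Σ 10^(L_i/10)).
Σ 10^(L/10) = 10^(96/10) + 10^(96/10) + 10^(82/10) = 8.121e+09.
L_total = 10·log₁₀(8.121e+09) = 99.10 dB.

99.1 dB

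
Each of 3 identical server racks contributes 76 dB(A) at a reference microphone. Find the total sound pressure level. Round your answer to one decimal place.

L_total = L₁ + 10·log₁₀ N for N identical incoherent sources.
L_total = 76 + 10·log₁₀(3) = 76 + 4.771 = 80.77 dB(A).

80.8 dB(A)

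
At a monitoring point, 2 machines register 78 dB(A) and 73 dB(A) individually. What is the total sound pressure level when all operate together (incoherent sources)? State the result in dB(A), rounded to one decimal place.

79.2 dB(A)

For uncorrelated sources the intensities add, so convert each level to linear form, sum, and take 10·log₁₀ of the total.
Σ 10^(L/10) = 10^(78/10) + 10^(73/10) = 8.305e+07.
L_total = 10·log₁₀(8.305e+07) = 79.19 dB(A).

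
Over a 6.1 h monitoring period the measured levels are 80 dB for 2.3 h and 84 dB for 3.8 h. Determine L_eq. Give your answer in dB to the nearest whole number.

83 dB

L_eq = 10·log₁₀[(1/T)·Σ tᵢ·10^(Lᵢ/10)] with T = 6.1 h.
Σ tᵢ·10^(Lᵢ/10) = 2.3·10^(80/10) + 3.8·10^(84/10) = 1.185e+09.
L_eq = 10·log₁₀(1.185e+09/6.1) = 82.88 dB.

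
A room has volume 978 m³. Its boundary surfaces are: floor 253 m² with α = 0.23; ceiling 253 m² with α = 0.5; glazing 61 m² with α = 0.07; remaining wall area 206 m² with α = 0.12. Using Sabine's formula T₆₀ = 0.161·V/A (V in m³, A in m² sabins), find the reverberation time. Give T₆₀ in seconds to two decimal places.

0.74 s

Total absorption A = 253·0.23 + 253·0.5 + 61·0.07 + 206·0.12 = 213.68 m² sabins.
T₆₀ = 0.161·V/A = 0.161·978/213.68 = 0.737 s.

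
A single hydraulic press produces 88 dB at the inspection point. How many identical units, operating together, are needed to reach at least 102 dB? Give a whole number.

26

The shortfall is 102 − 88 = 14.0 dB, and N units add 10·log₁₀ N, so need 10·log₁₀ N ≥ 14.0.
N ≥ 10^(14.0/10) = 25.119, so N = 26.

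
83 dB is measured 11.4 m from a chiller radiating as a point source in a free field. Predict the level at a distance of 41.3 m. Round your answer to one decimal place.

Spherical spreading from a point source gives a 20·log₁₀(r₂/r₁) drop.
L₂ = 83 − 20·log₁₀(41.3/11.4) = 83 − 11.181 = 71.82 dB.

71.8 dB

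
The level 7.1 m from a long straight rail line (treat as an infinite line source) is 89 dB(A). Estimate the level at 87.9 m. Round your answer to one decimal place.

Line-source attenuation: ΔL = 10·log₁₀(r₂/r₁) = 10·log₁₀(87.9/7.1) = 10.927 dB.
L₂ = 89 − 10·log₁₀(87.9/7.1) = 89 − 10.927 = 78.07 dB(A).

78.1 dB(A)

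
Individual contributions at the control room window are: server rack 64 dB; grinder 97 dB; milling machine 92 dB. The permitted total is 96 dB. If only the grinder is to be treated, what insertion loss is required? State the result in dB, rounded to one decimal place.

The untreated sources together contribute 10^(64/10) + 10^(92/10) = 1.587e+09, i.e. 92.01 dB.
The limit corresponds to 10^(96/10) = 3.981e+09; subtracting the fixed part leaves 2.394e+09 for the grinder, i.e. 93.79 dB.
So the grinder must be reduced from 97 to 93.79 dB: IL = 3.21 dB.

3.2 dB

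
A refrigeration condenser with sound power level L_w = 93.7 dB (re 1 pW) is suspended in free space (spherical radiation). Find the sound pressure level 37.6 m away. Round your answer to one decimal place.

L_p = L_w − 10·log₁₀(4π·r²) with r = 37.6 m.
4π·r² = 1.777e+04 m², 10·log₁₀ of that is 42.496 dB.
L_p = 93.7 − 42.496 = 51.20 dB.

51.2 dB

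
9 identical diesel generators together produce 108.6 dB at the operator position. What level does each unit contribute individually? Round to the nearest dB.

9 equal contributions raise the level by 10·log₁₀ 9 = 9.542 dB, so each unit alone gives 108.6 − 9.542.

99 dB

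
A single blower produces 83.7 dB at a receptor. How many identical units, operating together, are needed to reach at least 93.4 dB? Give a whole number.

Need L₁ + 10·log₁₀ N ≥ 93.4, i.e. log₁₀ N ≥ 0.97.
N ≥ 10^(9.7/10) = 9.333, so N = 10.

10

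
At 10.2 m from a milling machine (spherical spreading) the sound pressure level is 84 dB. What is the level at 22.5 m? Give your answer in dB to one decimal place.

Spherical spreading from a point source gives a 20·log₁₀(r₂/r₁) drop.
L₂ = 84 − 20·log₁₀(22.5/10.2) = 84 − 6.872 = 77.13 dB.

77.1 dB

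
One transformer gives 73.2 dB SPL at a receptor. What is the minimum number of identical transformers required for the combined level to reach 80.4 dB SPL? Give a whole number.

6

N identical sources give L₁ + 10·log₁₀ N, so require 10·log₁₀ N ≥ 80.4 − 73.2 = 7.2 dB.
N ≥ 10^(7.2/10) = 5.248, so N = 6.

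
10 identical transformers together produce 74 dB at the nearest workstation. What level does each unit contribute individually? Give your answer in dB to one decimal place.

10 equal contributions raise the level by 10·log₁₀ 10 = 10.000 dB, so each unit alone gives 74 − 10.000.

64.0 dB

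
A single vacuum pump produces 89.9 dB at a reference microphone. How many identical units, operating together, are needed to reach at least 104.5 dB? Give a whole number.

N identical sources give L₁ + 10·log₁₀ N, so require 10·log₁₀ N ≥ 104.5 − 89.9 = 14.6 dB.
N ≥ 10^(14.6/10) = 28.840, so N = 29.

29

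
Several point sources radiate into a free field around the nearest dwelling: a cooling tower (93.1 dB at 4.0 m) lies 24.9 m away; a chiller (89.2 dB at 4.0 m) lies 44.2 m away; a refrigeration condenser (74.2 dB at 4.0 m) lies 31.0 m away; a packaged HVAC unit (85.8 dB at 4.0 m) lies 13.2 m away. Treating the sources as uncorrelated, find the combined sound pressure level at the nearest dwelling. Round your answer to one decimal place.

79.8 dB

Apply inverse-square spreading to bring every level to the receiver, then sum 10^(L/10).
cooling tower: 93.1 − 20·log₁₀(24.9/4.0) = 93.1 − 15.88 = 77.22 dB.
chiller: 89.2 − 20·log₁₀(44.2/4.0) = 89.2 − 20.87 = 68.33 dB.
refrigeration condenser: 74.2 − 20·log₁₀(31.0/4.0) = 74.2 − 17.79 = 56.41 dB.
packaged HVAC unit: 85.8 − 20·log₁₀(13.2/4.0) = 85.8 − 10.37 = 75.43 dB.
Σ 10^(L/10) = 9.485e+07 → L_total = 10·log₁₀(9.485e+07) = 79.77 dB.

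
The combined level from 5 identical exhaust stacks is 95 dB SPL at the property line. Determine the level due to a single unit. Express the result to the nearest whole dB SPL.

88 dB SPL

5 equal contributions raise the level by 10·log₁₀ 5 = 6.990 dB, so each unit alone gives 95 − 6.990.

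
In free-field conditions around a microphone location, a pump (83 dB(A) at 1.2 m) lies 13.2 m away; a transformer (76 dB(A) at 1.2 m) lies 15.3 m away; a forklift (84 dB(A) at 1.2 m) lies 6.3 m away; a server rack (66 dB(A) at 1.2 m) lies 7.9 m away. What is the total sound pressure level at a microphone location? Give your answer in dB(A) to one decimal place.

70.5 dB(A)

Apply inverse-square spreading to bring every level to the receiver, then sum 10^(L/10).
pump: 83 − 20·log₁₀(13.2/1.2) = 83 − 20.83 = 62.17 dB(A).
transformer: 76 − 20·log₁₀(15.3/1.2) = 76 − 22.11 = 53.89 dB(A).
forklift: 84 − 20·log₁₀(6.3/1.2) = 84 − 14.40 = 69.60 dB(A).
server rack: 66 − 20·log₁₀(7.9/1.2) = 66 − 16.37 = 49.63 dB(A).
Σ 10^(L/10) = 1.110e+07 → L_total = 10·log₁₀(1.110e+07) = 70.45 dB(A).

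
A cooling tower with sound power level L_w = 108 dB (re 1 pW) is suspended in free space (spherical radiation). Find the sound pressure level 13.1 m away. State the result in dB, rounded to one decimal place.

74.7 dB

The power spreads over a sphere of area 4π·r², so L_p = L_w − 10·log₁₀(4π·r²).
4π·r² = 2157 m², 10·log₁₀ of that is 33.338 dB.
L_p = 108 − 33.338 = 74.66 dB.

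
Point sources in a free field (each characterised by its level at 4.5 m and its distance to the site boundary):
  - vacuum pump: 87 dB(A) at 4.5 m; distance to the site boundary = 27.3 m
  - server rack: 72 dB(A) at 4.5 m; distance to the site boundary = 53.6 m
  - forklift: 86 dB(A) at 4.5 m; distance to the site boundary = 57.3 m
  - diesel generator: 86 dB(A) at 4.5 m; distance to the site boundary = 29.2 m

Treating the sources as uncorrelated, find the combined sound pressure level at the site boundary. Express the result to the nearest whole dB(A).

First find each source's level at the receiver (point-source: −20·log₁₀(r/r_ref)), then combine on an intensity basis.
vacuum pump: 87 − 20·log₁₀(27.3/4.5) = 87 − 15.66 = 71.34 dB(A).
server rack: 72 − 20·log₁₀(53.6/4.5) = 72 − 21.52 = 50.48 dB(A).
forklift: 86 − 20·log₁₀(57.3/4.5) = 86 − 22.10 = 63.90 dB(A).
diesel generator: 86 − 20·log₁₀(29.2/4.5) = 86 − 16.24 = 69.76 dB(A).
Σ 10^(L/10) = 2.564e+07 → L_total = 10·log₁₀(2.564e+07) = 74.09 dB(A).

74 dB(A)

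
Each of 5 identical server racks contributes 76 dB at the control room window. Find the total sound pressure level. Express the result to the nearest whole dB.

83 dB

With 5 equal, uncorrelated contributions the intensity is 5× that of one unit, giving a rise of 10·log₁₀ 5.
L_total = 76 + 10·log₁₀(5) = 76 + 6.990 = 82.99 dB.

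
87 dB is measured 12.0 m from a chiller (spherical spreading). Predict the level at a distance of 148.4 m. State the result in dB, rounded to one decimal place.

65.2 dB

For a point source, L₂ = L₁ − 20·log₁₀(r₂/r₁).
L₂ = 87 − 20·log₁₀(148.4/12.0) = 87 − 21.845 = 65.15 dB.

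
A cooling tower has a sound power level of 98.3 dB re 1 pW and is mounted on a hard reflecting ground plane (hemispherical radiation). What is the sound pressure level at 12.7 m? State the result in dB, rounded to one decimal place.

68.2 dB

L_p = L_w − 10·log₁₀(2π·r²) with r = 12.7 m.
2π·r² = 1013 m², 10·log₁₀ of that is 30.058 dB.
L_p = 98.3 − 30.058 = 68.24 dB.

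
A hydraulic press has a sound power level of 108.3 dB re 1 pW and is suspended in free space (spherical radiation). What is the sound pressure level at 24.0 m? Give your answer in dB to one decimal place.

Free-field spherical radiation: L_p = L_w − 10·log₁₀(4π·r²), r = 24.0 m.
4π·r² = 7238 m², 10·log₁₀ of that is 38.596 dB.
L_p = 108.3 − 38.596 = 69.70 dB.

69.7 dB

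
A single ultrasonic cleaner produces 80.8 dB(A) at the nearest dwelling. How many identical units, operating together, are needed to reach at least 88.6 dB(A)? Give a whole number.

7

The shortfall is 88.6 − 80.8 = 7.8 dB, and N units add 10·log₁₀ N, so need 10·log₁₀ N ≥ 7.8.
N ≥ 10^(7.8/10) = 6.026, so N = 7.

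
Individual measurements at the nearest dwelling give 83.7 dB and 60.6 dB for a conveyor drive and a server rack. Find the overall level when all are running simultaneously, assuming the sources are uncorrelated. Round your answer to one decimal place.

Incoherent sources combine by intensity addition: L_total = 10·log₁₀(Σ 10^(L_i/10)).
Σ 10^(L/10) = 10^(83.7/10) + 10^(60.6/10) = 2.356e+08.
L_total = 10·log₁₀(2.356e+08) = 83.72 dB.

83.7 dB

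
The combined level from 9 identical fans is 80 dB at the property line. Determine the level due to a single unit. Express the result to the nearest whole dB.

70 dB

9 equal contributions raise the level by 10·log₁₀ 9 = 9.542 dB, so each unit alone gives 80 − 9.542.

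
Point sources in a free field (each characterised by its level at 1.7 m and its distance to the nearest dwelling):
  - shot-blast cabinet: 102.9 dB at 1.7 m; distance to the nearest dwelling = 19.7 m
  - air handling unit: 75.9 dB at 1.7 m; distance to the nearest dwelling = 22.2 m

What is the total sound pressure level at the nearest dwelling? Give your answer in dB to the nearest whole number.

First find each source's level at the receiver (point-source: −20·log₁₀(r/r_ref)), then combine on an intensity basis.
shot-blast cabinet: 102.9 − 20·log₁₀(19.7/1.7) = 102.9 − 21.28 = 81.62 dB.
air handling unit: 75.9 − 20·log₁₀(22.2/1.7) = 75.9 − 22.32 = 53.58 dB.
Σ 10^(L/10) = 1.454e+08 → L_total = 10·log₁₀(1.454e+08) = 81.63 dB.

82 dB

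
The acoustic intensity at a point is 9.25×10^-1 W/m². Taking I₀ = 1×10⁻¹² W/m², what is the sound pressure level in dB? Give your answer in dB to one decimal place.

119.7 dB

L = 10·log₁₀(I/I₀) = 10·log₁₀(9.25×10^-1/10⁻¹²) = 10·log₁₀(9.25×10^11).
L = 10·(0.9661 + 11) = 119.66 dB.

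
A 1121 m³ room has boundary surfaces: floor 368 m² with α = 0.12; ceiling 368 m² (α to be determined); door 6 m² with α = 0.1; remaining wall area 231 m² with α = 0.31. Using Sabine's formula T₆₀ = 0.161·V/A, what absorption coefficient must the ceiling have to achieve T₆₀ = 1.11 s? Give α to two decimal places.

0.13

A = 0.161·V/T₆₀ = 0.161·1121/1.11 = 162.60 m² sabins.
Absorption from the other surfaces = 368·0.12 + 6·0.1 + 231·0.31 = 116.37 m², so the ceiling must supply 46.23 m² over 368 m².
α = 46.23/368 = 0.126.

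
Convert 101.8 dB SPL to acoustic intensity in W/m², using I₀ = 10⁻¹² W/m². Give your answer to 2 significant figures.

0.015 W/m²

I = I₀·10^(L/10) = 10⁻¹² × 10^(101.8/10) = 10^(-1.820).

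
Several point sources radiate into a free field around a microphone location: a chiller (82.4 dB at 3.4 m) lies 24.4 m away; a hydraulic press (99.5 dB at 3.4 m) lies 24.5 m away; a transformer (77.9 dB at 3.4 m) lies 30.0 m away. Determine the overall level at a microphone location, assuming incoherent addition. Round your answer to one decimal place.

Apply inverse-square spreading to bring every level to the receiver, then sum 10^(L/10).
chiller: 82.4 − 20·log₁₀(24.4/3.4) = 82.4 − 17.12 = 65.28 dB.
hydraulic press: 99.5 − 20·log₁₀(24.5/3.4) = 99.5 − 17.15 = 82.35 dB.
transformer: 77.9 − 20·log₁₀(30.0/3.4) = 77.9 − 18.91 = 58.99 dB.
Σ 10^(L/10) = 1.758e+08 → L_total = 10·log₁₀(1.758e+08) = 82.45 dB.

82.5 dB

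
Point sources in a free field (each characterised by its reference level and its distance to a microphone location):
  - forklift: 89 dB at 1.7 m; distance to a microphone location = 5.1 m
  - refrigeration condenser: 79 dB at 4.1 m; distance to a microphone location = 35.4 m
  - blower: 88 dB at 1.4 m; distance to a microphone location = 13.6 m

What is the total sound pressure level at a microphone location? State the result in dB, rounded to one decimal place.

79.8 dB

Propagate each source to the receiver with L = L_ref − 20·log₁₀(r/r_ref), then add intensities.
forklift: 89 − 20·log₁₀(5.1/1.7) = 89 − 9.54 = 79.46 dB.
refrigeration condenser: 79 − 20·log₁₀(35.4/4.1) = 79 − 18.72 = 60.28 dB.
blower: 88 − 20·log₁₀(13.6/1.4) = 88 − 19.75 = 68.25 dB.
Σ 10^(L/10) = 9.601e+07 → L_total = 10·log₁₀(9.601e+07) = 79.82 dB.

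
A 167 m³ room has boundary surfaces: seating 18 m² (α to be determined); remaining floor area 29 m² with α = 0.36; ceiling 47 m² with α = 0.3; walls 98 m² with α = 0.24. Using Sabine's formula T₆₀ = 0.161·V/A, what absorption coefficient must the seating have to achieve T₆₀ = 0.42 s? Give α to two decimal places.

A = 0.161·V/T₆₀ = 0.161·167/0.42 = 64.02 m² sabins.
Absorption from the other surfaces = 29·0.36 + 47·0.3 + 98·0.24 = 48.06 m², so the seating must supply 15.96 m² over 18 m².
α = 15.96/18 = 0.886.

0.89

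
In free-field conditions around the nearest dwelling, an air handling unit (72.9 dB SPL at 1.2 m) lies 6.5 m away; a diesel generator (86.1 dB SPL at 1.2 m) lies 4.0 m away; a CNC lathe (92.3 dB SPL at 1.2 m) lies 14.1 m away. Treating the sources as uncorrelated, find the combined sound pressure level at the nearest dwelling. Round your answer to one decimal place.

Apply inverse-square spreading to bring every level to the receiver, then sum 10^(L/10).
air handling unit: 72.9 − 20·log₁₀(6.5/1.2) = 72.9 − 14.67 = 58.23 dB SPL.
diesel generator: 86.1 − 20·log₁₀(4.0/1.2) = 86.1 − 10.46 = 75.64 dB SPL.
CNC lathe: 92.3 − 20·log₁₀(14.1/1.2) = 92.3 − 21.40 = 70.90 dB SPL.
Σ 10^(L/10) = 4.963e+07 → L_total = 10·log₁₀(4.963e+07) = 76.96 dB SPL.

77.0 dB SPL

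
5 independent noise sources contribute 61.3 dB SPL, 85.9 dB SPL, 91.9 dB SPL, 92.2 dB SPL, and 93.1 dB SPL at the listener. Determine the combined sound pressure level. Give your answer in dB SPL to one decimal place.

97.5 dB SPL

Incoherent sources combine by intensity addition: L_total = 10·log₁₀(Σ 10^(L_i/10)).
Σ 10^(L/10) = 10^(61.3/10) + 10^(85.9/10) + 10^(91.9/10) + 10^(92.2/10) + 10^(93.1/10) = 5.641e+09.
L_total = 10·log₁₀(5.641e+09) = 97.51 dB SPL.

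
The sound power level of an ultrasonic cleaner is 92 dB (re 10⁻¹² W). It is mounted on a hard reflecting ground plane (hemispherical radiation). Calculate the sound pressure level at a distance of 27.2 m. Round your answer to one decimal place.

The power spreads over a hemisphere of area 2π·r², so L_p = L_w − 10·log₁₀(2π·r²).
2π·r² = 4649 m², 10·log₁₀ of that is 36.673 dB.
L_p = 92 − 36.673 = 55.33 dB.

55.3 dB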